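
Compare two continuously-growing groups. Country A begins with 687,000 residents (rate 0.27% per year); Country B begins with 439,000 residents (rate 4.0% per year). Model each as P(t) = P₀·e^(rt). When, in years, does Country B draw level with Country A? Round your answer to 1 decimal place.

687000·e^(0.0027t) = 439000·e^(0.04t)
687000/439000 = e^((0.04 − 0.0027)t) → ln(1.56492) = 0.0373·t
t = 0.44783 / 0.0373

t ≈ 12.0 years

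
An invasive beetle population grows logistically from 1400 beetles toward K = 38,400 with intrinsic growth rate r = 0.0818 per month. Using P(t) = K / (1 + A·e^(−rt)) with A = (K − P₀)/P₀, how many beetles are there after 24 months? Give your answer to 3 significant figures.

≈ 8,150 beetles

A = (38400 − 1400)/1400 = 26.42857
P(24) = 38400 / (1 + 26.42857·e^(−0.0818·24)) = 38400 / (1 + 26.42857·0.140408)
= 38400 / 4.71079 ≈ 8151.49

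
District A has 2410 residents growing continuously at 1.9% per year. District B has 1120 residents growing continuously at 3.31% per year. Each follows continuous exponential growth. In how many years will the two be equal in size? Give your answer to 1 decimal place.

t ≈ 54.3 years

2410·e^(0.019t) = 1120·e^(0.0331t)
2410/1120 = e^((0.0331 − 0.019)t) → ln(2.15179) = 0.0141·t
t = 0.7663 / 0.0141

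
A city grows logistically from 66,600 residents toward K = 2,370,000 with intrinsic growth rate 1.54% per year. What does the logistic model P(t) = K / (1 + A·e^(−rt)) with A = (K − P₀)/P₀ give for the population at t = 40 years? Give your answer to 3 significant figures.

≈ 120,000 residents

A = (2370000 − 66600)/66600 = 34.58559
P(40) = 2370000 / (1 + 34.58559·e^(−0.0154·40)) = 2370000 / (1 + 34.58559·0.540101)
= 2370000 / 19.67969 ≈ 120428.71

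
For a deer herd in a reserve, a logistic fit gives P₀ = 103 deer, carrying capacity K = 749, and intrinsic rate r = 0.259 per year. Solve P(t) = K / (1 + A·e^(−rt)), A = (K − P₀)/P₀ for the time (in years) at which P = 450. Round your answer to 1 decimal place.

t ≈ 8.7 years

A = (749 − 103)/103 = 6.27184
450 = 749/(1 + 6.27184·e^(−0.259t)) → 1 + 6.27184·e^(−0.259t) = 1.66444
e^(−0.259t) = 0.105941 → t = ln(9.43923)/0.259 = 2.24487/0.259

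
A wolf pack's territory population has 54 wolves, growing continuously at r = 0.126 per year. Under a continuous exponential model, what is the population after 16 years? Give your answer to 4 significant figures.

P(16) = 54 · e^(0.126·16) = 54 · e^(2.016)
= 54 · 7.50823 ≈ 405.44

≈ 405.4 wolves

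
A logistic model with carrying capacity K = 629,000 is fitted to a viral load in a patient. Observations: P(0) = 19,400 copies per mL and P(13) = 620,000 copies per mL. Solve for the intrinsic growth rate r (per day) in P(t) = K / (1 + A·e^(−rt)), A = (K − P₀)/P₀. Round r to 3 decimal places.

A = (629000 − 19400)/19400 = 31.42268
620000 = 629000/(1 + 31.42268·e^(−r·13)) → e^(−13r) = (1.01452 − 1)/31.42268 = 0.000462
r = −ln(0.000462)/13 = 7.68002/13

r ≈ 0.591 per day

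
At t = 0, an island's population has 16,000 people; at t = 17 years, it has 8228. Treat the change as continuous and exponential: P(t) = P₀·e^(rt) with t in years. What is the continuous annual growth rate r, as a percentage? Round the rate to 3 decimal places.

8228 = 16000 · e^(r·17)
e^(17r) = 8228/16000 = 0.51425
r = ln(0.51425) / 17 = -0.66505 / 17

r ≈ -3.912% per year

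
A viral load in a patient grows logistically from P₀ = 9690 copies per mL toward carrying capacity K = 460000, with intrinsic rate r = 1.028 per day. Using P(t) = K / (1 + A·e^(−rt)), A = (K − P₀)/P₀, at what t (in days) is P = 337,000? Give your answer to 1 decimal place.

t ≈ 4.7 days

A = (460000 − 9690)/9690 = 46.47162
337000 = 460000/(1 + 46.47162·e^(−1.028t)) → 1 + 46.47162·e^(−1.028t) = 1.36499
e^(−1.028t) = 0.007854 → t = ln(127.32468)/1.028 = 4.84674/1.028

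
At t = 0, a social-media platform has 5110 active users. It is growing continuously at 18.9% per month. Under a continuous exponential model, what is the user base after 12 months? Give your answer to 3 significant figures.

P(12) = 5110 · e^(0.189·12) = 5110 · e^(2.268)
= 5110 · 9.66006 ≈ 49362.91

≈ 49,400 active users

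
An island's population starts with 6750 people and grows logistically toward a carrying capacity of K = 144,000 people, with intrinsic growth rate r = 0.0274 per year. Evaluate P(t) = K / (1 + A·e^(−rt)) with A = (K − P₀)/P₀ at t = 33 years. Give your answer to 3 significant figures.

A = (144000 − 6750)/6750 = 20.33333
P(33) = 144000 / (1 + 20.33333·e^(−0.0274·33)) = 144000 / (1 + 20.33333·0.404866)
= 144000 / 9.23227 ≈ 15597.47

≈ 15,600 people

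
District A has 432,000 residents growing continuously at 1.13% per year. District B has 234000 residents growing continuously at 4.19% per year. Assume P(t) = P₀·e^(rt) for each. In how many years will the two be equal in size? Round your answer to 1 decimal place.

t ≈ 20.0 years

432000·e^(0.0113t) = 234000·e^(0.0419t)
432000/234000 = e^((0.0419 − 0.0113)t) → ln(1.84615) = 0.0306·t
t = 0.6131 / 0.0306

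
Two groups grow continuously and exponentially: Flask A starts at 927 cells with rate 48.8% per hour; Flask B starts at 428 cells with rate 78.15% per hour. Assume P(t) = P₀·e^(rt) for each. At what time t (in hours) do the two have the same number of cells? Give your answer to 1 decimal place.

927·e^(0.488t) = 428·e^(0.7815t)
927/428 = e^((0.7815 − 0.488)t) → ln(2.16589) = 0.2935·t
t = 0.77283 / 0.2935

t ≈ 2.6 hours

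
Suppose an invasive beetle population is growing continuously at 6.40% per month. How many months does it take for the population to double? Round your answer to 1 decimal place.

doubling time ≈ 10.8 months

doubling time = ln(2) / |r| = 0.69315 / 0.064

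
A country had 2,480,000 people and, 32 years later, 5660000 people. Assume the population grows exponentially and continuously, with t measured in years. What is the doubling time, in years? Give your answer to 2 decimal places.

doubling time ≈ 26.88 years

r = ln(5660000/2480000) / 32 = ln(2.28226) / 32 ≈ 0.025786 per year
doubling time = ln 2 / |r| = 0.69315 / 0.025786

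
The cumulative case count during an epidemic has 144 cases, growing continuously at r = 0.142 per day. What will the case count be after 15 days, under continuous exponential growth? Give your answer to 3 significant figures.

P(15) = 144 · e^(0.142·15) = 144 · e^(2.13)
= 144 · 8.41487 ≈ 1211.74

≈ 1,210 cases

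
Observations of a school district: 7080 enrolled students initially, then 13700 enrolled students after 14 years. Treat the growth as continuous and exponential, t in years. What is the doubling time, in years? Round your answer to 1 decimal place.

r = ln(13700/7080) / 14 = ln(1.93503) / 14 ≈ 0.047152 per year
doubling time = ln 2 / |r| = 0.69315 / 0.047152

doubling time ≈ 14.7 years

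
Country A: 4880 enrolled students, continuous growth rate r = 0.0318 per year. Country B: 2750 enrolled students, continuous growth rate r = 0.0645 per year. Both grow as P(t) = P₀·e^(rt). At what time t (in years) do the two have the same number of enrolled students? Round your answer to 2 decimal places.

4880·e^(0.0318t) = 2750·e^(0.0645t)
4880/2750 = e^((0.0645 − 0.0318)t) → ln(1.77455) = 0.0327·t
t = 0.57354 / 0.0327

t ≈ 17.54 years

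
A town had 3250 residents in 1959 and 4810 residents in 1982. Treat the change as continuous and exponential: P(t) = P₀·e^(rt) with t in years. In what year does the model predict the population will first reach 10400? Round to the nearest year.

year 2027

r = ln(4810/3250) / 23 = 0.39204/23 ≈ 0.017045 per year
t = ln(10400/3250) / r = 1.16315/0.017045 ≈ 68.24 years after 1959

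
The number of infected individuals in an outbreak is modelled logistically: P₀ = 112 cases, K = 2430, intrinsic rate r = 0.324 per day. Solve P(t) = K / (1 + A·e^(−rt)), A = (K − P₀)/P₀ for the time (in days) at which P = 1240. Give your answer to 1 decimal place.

t ≈ 9.5 days

A = (2430 − 112)/112 = 20.69643
1240 = 2430/(1 + 20.69643·e^(−0.324t)) → 1 + 20.69643·e^(−0.324t) = 1.95968
e^(−0.324t) = 0.046369 → t = ln(21.56603)/0.324 = 3.07112/0.324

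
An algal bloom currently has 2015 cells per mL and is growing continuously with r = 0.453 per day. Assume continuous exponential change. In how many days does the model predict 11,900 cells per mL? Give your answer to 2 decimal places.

11900 = 2015 · e^(0.453·t)
t = ln(11900/2015) / 0.453 = ln(5.90571) / 0.453 = 1.77592 / 0.453

t ≈ 3.92 days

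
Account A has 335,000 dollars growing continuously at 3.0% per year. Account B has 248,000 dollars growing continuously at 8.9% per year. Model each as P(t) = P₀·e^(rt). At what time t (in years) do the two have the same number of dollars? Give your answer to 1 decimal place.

t ≈ 5.1 years

335000·e^(0.03t) = 248000·e^(0.089t)
335000/248000 = e^((0.089 − 0.03)t) → ln(1.35081) = 0.059·t
t = 0.3007 / 0.059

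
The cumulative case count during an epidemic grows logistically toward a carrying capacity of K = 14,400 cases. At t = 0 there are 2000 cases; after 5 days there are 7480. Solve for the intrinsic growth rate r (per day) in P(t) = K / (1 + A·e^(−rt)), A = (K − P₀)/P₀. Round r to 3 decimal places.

r ≈ 0.380 per day

A = (14400 − 2000)/2000 = 6.2
7480 = 14400/(1 + 6.2·e^(−r·5)) → e^(−5r) = (1.92513 − 1)/6.2 = 0.149215
r = −ln(0.149215)/5 = 1.90237/5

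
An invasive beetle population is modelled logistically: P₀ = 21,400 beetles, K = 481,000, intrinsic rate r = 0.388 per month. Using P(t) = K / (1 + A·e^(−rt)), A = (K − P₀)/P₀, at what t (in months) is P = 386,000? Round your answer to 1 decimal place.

t ≈ 11.5 months

A = (481000 − 21400)/21400 = 21.47664
386000 = 481000/(1 + 21.47664·e^(−0.388t)) → 1 + 21.47664·e^(−0.388t) = 1.24611
e^(−0.388t) = 0.01146 → t = ln(87.26296)/0.388 = 4.46893/0.388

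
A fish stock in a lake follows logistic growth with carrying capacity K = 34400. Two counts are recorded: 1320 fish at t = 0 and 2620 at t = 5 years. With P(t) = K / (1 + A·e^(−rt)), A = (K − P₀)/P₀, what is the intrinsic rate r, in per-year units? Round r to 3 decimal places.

A = (34400 − 1320)/1320 = 25.06061
2620 = 34400/(1 + 25.06061·e^(−r·5)) → e^(−5r) = (13.12977 − 1)/25.06061 = 0.484017
r = −ln(0.484017)/5 = 0.72563/5

r ≈ 0.145 per year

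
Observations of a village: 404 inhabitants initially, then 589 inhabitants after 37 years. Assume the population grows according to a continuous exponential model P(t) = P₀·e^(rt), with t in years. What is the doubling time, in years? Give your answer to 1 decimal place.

doubling time ≈ 68.0 years

r = ln(589/404) / 37 = ln(1.45792) / 37 ≈ 0.010189 per year
doubling time = ln 2 / |r| = 0.69315 / 0.010189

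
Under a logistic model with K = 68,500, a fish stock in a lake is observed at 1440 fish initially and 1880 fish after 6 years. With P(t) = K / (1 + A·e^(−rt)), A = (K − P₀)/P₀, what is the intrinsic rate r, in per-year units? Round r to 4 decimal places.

r ≈ 0.0455 per year

A = (68500 − 1440)/1440 = 46.56944
1880 = 68500/(1 + 46.56944·e^(−r·6)) → e^(−6r) = (36.43617 − 1)/46.56944 = 0.760932
r = −ln(0.760932)/6 = 0.27321/6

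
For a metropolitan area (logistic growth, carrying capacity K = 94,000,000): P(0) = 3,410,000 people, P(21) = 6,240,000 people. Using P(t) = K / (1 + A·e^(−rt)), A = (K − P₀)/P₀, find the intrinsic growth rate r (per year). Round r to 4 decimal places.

A = (94000000 − 3410000)/3410000 = 26.56598
6240000 = 94000000/(1 + 26.56598·e^(−r·21)) → e^(−21r) = (15.0641 − 1)/26.56598 = 0.529403
r = −ln(0.529403)/21 = 0.63601/21

r ≈ 0.0303 per year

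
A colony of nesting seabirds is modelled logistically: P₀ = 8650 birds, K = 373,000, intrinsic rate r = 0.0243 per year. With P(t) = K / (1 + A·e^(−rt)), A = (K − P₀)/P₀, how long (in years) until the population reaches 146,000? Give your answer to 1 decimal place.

t ≈ 135.8 years

A = (373000 − 8650)/8650 = 42.12139
146000 = 373000/(1 + 42.12139·e^(−0.0243t)) → 1 + 42.12139·e^(−0.0243t) = 2.55479
e^(−0.0243t) = 0.036912 → t = ln(27.09129)/0.0243 = 3.29921/0.0243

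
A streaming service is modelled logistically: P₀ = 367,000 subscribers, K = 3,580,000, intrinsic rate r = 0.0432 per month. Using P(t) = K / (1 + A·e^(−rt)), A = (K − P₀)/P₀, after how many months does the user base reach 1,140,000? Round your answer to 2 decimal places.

t ≈ 32.61 months

A = (3580000 − 367000)/367000 = 8.75477
1140000 = 3580000/(1 + 8.75477·e^(−0.0432t)) → 1 + 8.75477·e^(−0.0432t) = 3.14035
e^(−0.0432t) = 0.244478 → t = ln(4.09034)/0.0432 = 1.40863/0.0432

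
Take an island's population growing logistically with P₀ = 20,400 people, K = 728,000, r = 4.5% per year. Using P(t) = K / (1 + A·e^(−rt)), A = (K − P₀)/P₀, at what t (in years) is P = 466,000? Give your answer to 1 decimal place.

t ≈ 91.6 years

A = (728000 − 20400)/20400 = 34.68627
466000 = 728000/(1 + 34.68627·e^(−0.045t)) → 1 + 34.68627·e^(−0.045t) = 1.56223
e^(−0.045t) = 0.016209 → t = ln(61.69391)/0.045 = 4.12219/0.045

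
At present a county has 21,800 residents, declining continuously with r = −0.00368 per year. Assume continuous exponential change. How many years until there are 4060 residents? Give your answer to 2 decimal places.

t ≈ 456.72 years

4060 = 21800 · e^(-0.00368·t)
t = ln(4060/21800) / -0.00368 = ln(0.18624) / -0.00368 = -1.68073 / -0.00368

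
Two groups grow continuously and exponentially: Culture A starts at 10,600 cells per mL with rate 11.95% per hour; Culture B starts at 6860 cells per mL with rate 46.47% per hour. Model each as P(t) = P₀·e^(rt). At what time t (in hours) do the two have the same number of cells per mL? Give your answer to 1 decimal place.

10600·e^(0.1195t) = 6860·e^(0.4647t)
10600/6860 = e^((0.4647 − 0.1195)t) → ln(1.54519) = 0.3452·t
t = 0.43515 / 0.3452

t ≈ 1.3 hours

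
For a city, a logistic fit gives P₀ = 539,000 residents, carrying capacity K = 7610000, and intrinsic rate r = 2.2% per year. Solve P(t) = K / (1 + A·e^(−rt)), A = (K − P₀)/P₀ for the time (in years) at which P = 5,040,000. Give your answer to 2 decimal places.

t ≈ 147.62 years

A = (7610000 − 539000)/539000 = 13.11874
5040000 = 7610000/(1 + 13.11874·e^(−0.022t)) → 1 + 13.11874·e^(−0.022t) = 1.50992
e^(−0.022t) = 0.03887 → t = ln(25.72702)/0.022 = 3.24754/0.022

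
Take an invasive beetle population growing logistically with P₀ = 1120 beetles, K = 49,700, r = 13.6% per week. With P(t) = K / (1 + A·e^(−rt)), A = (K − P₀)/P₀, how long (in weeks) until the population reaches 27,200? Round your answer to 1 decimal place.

A = (49700 − 1120)/1120 = 43.375
27200 = 49700/(1 + 43.375·e^(−0.136t)) → 1 + 43.375·e^(−0.136t) = 1.82721
e^(−0.136t) = 0.019071 → t = ln(52.43556)/0.136 = 3.95958/0.136

t ≈ 29.1 weeks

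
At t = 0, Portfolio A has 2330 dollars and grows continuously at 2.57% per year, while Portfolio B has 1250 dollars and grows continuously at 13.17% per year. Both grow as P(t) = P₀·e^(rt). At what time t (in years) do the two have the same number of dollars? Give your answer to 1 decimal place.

t ≈ 5.9 years

2330·e^(0.0257t) = 1250·e^(0.1317t)
2330/1250 = e^((0.1317 − 0.0257)t) → ln(1.864) = 0.106·t
t = 0.62272 / 0.106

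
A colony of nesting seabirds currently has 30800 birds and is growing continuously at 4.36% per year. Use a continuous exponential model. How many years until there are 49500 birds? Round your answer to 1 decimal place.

49500 = 30800 · e^(0.0436·t)
t = ln(49500/30800) / 0.0436 = ln(1.60714) / 0.0436 = 0.47446 / 0.0436

t ≈ 10.9 years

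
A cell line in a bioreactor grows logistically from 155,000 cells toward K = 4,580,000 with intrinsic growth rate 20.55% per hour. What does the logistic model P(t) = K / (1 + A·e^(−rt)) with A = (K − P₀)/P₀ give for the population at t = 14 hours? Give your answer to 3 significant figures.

≈ 1,760,000 cells

A = (4580000 − 155000)/155000 = 28.54839
P(14) = 4580000 / (1 + 28.54839·e^(−0.2055·14)) = 4580000 / (1 + 28.54839·0.056303)
= 4580000 / 2.60737 ≈ 1756558.06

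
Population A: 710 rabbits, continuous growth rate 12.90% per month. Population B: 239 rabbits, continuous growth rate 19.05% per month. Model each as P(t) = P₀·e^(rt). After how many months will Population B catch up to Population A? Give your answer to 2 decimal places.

t ≈ 17.70 months

710·e^(0.129t) = 239·e^(0.1905t)
710/239 = e^((0.1905 − 0.129)t) → ln(2.97071) = 0.0615·t
t = 1.0888 / 0.0615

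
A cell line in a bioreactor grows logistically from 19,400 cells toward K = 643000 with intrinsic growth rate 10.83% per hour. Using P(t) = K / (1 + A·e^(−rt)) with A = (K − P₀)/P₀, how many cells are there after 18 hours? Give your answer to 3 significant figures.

A = (643000 − 19400)/19400 = 32.14433
P(18) = 643000 / (1 + 32.14433·e^(−0.1083·18)) = 643000 / (1 + 32.14433·0.142359)
= 643000 / 5.57605 ≈ 115314.61

≈ 115,000 cells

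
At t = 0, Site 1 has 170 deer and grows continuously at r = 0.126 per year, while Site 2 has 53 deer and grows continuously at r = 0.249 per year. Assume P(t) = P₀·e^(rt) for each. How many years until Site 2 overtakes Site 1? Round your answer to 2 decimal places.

170·e^(0.126t) = 53·e^(0.249t)
170/53 = e^((0.249 − 0.126)t) → ln(3.20755) = 0.123·t
t = 1.16551 / 0.123

t ≈ 9.48 years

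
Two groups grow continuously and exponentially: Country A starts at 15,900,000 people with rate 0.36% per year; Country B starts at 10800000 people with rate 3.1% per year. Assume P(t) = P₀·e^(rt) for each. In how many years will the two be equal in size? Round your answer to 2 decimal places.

15900000·e^(0.0036t) = 10800000·e^(0.031t)
15900000/10800000 = e^((0.031 − 0.0036)t) → ln(1.47222) = 0.0274·t
t = 0.38677 / 0.0274

t ≈ 14.12 years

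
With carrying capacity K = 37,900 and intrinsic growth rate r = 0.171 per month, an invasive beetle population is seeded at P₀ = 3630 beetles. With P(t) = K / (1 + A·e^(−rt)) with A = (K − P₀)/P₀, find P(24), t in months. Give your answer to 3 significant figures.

≈ 32,800 beetles

A = (37900 − 3630)/3630 = 9.44077
P(24) = 37900 / (1 + 9.44077·e^(−0.171·24)) = 37900 / (1 + 9.44077·0.016507)
= 37900 / 1.15583 ≈ 32790.17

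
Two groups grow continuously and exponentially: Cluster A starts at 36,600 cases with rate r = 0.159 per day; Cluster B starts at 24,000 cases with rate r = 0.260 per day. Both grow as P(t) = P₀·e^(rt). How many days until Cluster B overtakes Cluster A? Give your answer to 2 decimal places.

36600·e^(0.159t) = 24000·e^(0.26t)
36600/24000 = e^((0.26 − 0.159)t) → ln(1.525) = 0.101·t
t = 0.42199 / 0.101

t ≈ 4.18 days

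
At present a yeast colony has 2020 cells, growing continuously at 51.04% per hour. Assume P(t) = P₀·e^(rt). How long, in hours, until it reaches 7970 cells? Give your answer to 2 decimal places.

7970 = 2020 · e^(0.5104·t)
t = ln(7970/2020) / 0.5104 = ln(3.94554) / 0.5104 = 1.37259 / 0.5104

t ≈ 2.69 hours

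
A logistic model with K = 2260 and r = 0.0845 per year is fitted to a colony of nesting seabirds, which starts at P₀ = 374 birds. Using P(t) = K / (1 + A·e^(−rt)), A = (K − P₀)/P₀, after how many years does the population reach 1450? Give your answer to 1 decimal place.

A = (2260 − 374)/374 = 5.04278
1450 = 2260/(1 + 5.04278·e^(−0.0845t)) → 1 + 5.04278·e^(−0.0845t) = 1.55862
e^(−0.0845t) = 0.110776 → t = ln(9.0272)/0.0845 = 2.20024/0.0845

t ≈ 26.0 years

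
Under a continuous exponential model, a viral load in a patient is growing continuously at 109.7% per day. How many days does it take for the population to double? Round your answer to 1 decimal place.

doubling time ≈ 0.6 days

doubling time = ln(2) / |r| = 0.69315 / 1.097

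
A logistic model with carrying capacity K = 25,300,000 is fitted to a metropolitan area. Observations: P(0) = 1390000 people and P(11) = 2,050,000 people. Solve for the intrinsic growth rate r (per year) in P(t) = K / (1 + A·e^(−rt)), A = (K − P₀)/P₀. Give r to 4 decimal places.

r ≈ 0.0379 per year

A = (25300000 − 1390000)/1390000 = 17.20144
2050000 = 25300000/(1 + 17.20144·e^(−r·11)) → e^(−11r) = (12.34146 − 1)/17.20144 = 0.659332
r = −ln(0.659332)/11 = 0.41653/11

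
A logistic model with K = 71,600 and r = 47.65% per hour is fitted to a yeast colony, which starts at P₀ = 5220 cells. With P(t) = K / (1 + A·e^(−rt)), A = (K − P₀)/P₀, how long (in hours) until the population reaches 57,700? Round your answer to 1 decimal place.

t ≈ 8.3 hours

A = (71600 − 5220)/5220 = 12.71648
57700 = 71600/(1 + 12.71648·e^(−0.4765t)) → 1 + 12.71648·e^(−0.4765t) = 1.2409
e^(−0.4765t) = 0.018944 → t = ln(52.78709)/0.4765 = 3.96627/0.4765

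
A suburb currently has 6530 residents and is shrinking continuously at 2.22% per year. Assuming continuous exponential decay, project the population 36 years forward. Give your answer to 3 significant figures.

≈ 2,940 residents

P(36) = 6530 · e^(-0.0222·36) = 6530 · e^(-0.7992)
= 6530 · 0.44969 ≈ 2936.47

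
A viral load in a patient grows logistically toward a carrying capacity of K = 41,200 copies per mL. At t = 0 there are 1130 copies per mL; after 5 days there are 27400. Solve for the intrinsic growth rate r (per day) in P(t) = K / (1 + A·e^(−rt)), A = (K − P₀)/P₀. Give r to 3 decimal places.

r ≈ 0.851 per day

A = (41200 − 1130)/1130 = 35.46018
27400 = 41200/(1 + 35.46018·e^(−r·5)) → e^(−5r) = (1.50365 − 1)/35.46018 = 0.014203
r = −ln(0.014203)/5 = 4.25428/5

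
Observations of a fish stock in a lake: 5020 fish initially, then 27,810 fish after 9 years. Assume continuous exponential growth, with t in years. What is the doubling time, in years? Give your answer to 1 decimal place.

r = ln(27810/5020) / 9 = ln(5.53984) / 9 ≈ 0.190218 per year
doubling time = ln 2 / |r| = 0.69315 / 0.190218

doubling time ≈ 3.6 years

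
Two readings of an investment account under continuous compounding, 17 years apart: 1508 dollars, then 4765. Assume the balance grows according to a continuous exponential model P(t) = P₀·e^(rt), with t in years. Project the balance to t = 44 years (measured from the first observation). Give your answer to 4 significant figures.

≈ 29,620 dollars

r = ln(4765/1508) / 17 ≈ 0.067677 per year
P(44) = 1508 · e^(0.067677·44) = 1508 · 19.64453 ≈ 29623.95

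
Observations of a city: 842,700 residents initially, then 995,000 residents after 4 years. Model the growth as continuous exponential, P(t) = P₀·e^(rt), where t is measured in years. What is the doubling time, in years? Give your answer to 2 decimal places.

doubling time ≈ 16.69 years

r = ln(995000/842700) / 4 = ln(1.18073) / 4 ≈ 0.041533 per year
doubling time = ln 2 / |r| = 0.69315 / 0.041533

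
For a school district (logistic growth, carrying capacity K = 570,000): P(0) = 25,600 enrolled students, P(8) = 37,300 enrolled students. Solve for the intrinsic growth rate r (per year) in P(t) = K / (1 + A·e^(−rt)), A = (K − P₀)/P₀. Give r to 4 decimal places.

r ≈ 0.0498 per year

A = (570000 − 25600)/25600 = 21.26562
37300 = 570000/(1 + 21.26562·e^(−r·8)) → e^(−8r) = (15.2815 − 1)/21.26562 = 0.671577
r = −ln(0.671577)/8 = 0.39813/8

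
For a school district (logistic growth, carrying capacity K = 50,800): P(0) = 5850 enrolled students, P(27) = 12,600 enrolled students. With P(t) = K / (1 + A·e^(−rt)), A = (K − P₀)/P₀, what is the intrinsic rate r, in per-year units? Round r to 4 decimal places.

r ≈ 0.0344 per year

A = (50800 − 5850)/5850 = 7.68376
12600 = 50800/(1 + 7.68376·e^(−r·27)) → e^(−27r) = (4.03175 − 1)/7.68376 = 0.394565
r = −ln(0.394565)/27 = 0.92997/27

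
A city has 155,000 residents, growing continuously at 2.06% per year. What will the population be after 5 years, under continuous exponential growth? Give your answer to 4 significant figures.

≈ 171,800 residents

P(5) = 155000 · e^(0.0206·5) = 155000 · e^(0.103)
= 155000 · 1.10849 ≈ 171816.17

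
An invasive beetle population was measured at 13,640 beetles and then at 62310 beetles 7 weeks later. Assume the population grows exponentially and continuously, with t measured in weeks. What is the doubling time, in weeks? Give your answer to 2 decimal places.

r = ln(62310/13640) / 7 = ln(4.56818) / 7 ≈ 0.217016 per week
doubling time = ln 2 / |r| = 0.69315 / 0.217016

doubling time ≈ 3.19 weeks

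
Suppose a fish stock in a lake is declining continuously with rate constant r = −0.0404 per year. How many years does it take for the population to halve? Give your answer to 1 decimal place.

half-life = ln(2) / |r| = 0.69315 / 0.0404

half-life ≈ 17.2 years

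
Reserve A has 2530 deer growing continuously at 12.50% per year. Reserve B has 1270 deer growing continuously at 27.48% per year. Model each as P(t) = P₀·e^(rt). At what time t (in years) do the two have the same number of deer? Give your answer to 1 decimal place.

t ≈ 4.6 years

2530·e^(0.125t) = 1270·e^(0.2748t)
2530/1270 = e^((0.2748 − 0.125)t) → ln(1.99213) = 0.1498·t
t = 0.6892 / 0.1498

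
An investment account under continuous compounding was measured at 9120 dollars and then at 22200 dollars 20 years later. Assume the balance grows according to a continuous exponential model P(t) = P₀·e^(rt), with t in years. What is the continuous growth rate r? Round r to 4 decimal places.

22200 = 9120 · e^(r·20)
e^(20r) = 22200/9120 = 2.43421
r = ln(2.43421) / 20 = 0.88962 / 20

r ≈ 0.0445 per year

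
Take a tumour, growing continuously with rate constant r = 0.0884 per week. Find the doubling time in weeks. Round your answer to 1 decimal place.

doubling time ≈ 7.8 weeks

doubling time = ln(2) / |r| = 0.69315 / 0.0884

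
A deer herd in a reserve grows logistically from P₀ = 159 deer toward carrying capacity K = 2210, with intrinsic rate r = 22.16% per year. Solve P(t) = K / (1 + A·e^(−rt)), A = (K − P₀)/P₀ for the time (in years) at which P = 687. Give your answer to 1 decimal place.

A = (2210 − 159)/159 = 12.89937
687 = 2210/(1 + 12.89937·e^(−0.2216t)) → 1 + 12.89937·e^(−0.2216t) = 3.21689
e^(−0.2216t) = 0.17186 → t = ln(5.81869)/0.2216 = 1.76108/0.2216

t ≈ 7.9 years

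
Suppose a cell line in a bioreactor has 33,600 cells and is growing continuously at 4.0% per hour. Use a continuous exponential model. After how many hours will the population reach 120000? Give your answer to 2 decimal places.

120000 = 33600 · e^(0.04·t)
t = ln(120000/33600) / 0.04 = ln(3.57143) / 0.04 = 1.27297 / 0.04

t ≈ 31.82 hours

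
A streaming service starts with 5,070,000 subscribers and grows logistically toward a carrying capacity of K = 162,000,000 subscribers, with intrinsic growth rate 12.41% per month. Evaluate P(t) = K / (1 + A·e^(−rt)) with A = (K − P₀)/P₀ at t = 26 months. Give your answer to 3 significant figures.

A = (162000000 − 5070000)/5070000 = 30.95266
P(26) = 162000000 / (1 + 30.95266·e^(−0.1241·26)) = 162000000 / (1 + 30.95266·0.039692)
= 162000000 / 2.22858 ≈ 72692028.21

≈ 72,700,000 subscribers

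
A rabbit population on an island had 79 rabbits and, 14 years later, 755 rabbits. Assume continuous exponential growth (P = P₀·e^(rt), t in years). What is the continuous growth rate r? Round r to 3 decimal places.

755 = 79 · e^(r·14)
e^(14r) = 755/79 = 9.55696
r = ln(9.55696) / 14 = 2.25727 / 14

r ≈ 0.161 per year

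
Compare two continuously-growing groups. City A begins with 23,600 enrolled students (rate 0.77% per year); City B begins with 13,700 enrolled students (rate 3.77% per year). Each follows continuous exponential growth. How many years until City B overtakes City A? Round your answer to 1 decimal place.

t ≈ 18.1 years

23600·e^(0.0077t) = 13700·e^(0.0377t)
23600/13700 = e^((0.0377 − 0.0077)t) → ln(1.72263) = 0.03·t
t = 0.54385 / 0.03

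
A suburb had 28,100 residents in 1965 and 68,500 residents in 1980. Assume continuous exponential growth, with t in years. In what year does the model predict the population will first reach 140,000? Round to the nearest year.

year 1992

r = ln(68500/28100) / 15 = 0.89106/15 ≈ 0.059404 per year
t = ln(140000/28100) / r = 1.60587/0.059404 ≈ 27.03 years after 1965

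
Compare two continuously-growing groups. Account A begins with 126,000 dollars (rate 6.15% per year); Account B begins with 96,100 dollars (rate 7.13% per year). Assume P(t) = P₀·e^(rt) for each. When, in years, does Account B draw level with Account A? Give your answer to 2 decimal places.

126000·e^(0.0615t) = 96100·e^(0.0713t)
126000/96100 = e^((0.0713 − 0.0615)t) → ln(1.31113) = 0.0098·t
t = 0.27089 / 0.0098

t ≈ 27.64 years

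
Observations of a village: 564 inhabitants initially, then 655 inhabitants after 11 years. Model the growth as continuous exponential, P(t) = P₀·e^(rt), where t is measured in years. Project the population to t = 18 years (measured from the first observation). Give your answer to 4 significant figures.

r = ln(655/564) / 11 ≈ 0.013598 per year
P(18) = 564 · e^(0.013598·18) = 564 · 1.27733 ≈ 720.41

≈ 720.4 inhabitants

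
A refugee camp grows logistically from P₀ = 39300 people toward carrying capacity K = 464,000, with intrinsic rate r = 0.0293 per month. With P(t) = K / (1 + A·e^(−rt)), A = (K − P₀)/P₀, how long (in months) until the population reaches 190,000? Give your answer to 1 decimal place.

A = (464000 − 39300)/39300 = 10.80662
190000 = 464000/(1 + 10.80662·e^(−0.0293t)) → 1 + 10.80662·e^(−0.0293t) = 2.44211
e^(−0.0293t) = 0.133447 → t = ln(7.49364)/0.0293 = 2.01405/0.0293

t ≈ 68.7 months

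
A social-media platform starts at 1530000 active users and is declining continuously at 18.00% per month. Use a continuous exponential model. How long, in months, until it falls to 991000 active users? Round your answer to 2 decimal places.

t ≈ 2.41 months

991000 = 1530000 · e^(-0.18·t)
t = ln(991000/1530000) / -0.18 = ln(0.64771) / -0.18 = -0.43431 / -0.18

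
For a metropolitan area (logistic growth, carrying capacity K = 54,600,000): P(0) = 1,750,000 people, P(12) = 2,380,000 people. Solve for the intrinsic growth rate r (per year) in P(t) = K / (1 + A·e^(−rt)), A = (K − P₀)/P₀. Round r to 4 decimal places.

A = (54600000 − 1750000)/1750000 = 30.2
2380000 = 54600000/(1 + 30.2·e^(−r·12)) → e^(−12r) = (22.94118 − 1)/30.2 = 0.726529
r = −ln(0.726529)/12 = 0.31948/12

r ≈ 0.0266 per year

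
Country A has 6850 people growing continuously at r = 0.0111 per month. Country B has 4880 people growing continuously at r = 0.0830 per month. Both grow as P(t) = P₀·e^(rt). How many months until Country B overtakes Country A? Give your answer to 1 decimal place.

t ≈ 4.7 months

6850·e^(0.0111t) = 4880·e^(0.083t)
6850/4880 = e^((0.083 − 0.0111)t) → ln(1.40369) = 0.0719·t
t = 0.3391 / 0.0719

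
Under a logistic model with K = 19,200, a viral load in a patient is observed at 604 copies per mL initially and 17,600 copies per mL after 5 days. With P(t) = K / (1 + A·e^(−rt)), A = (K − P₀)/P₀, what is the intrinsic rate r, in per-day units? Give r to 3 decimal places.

A = (19200 − 604)/604 = 30.78808
17600 = 19200/(1 + 30.78808·e^(−r·5)) → e^(−5r) = (1.09091 − 1)/30.78808 = 0.002953
r = −ln(0.002953)/5 = 5.82502/5

r ≈ 1.165 per day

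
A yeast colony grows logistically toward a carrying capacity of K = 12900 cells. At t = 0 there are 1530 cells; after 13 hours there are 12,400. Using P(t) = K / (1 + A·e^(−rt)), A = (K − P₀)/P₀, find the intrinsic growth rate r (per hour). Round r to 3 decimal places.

A = (12900 − 1530)/1530 = 7.43137
12400 = 12900/(1 + 7.43137·e^(−r·13)) → e^(−13r) = (1.04032 − 1)/7.43137 = 0.005426
r = −ln(0.005426)/13 = 5.21655/13

r ≈ 0.401 per hour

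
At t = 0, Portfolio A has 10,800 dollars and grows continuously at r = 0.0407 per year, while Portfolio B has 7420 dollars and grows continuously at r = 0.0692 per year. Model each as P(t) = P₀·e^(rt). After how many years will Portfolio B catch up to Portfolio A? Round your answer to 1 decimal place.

t ≈ 13.2 years

10800·e^(0.0407t) = 7420·e^(0.0692t)
10800/7420 = e^((0.0692 − 0.0407)t) → ln(1.45553) = 0.0285·t
t = 0.37537 / 0.0285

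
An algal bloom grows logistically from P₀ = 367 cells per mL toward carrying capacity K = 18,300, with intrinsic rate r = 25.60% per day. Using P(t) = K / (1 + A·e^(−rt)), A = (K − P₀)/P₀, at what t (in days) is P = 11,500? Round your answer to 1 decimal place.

A = (18300 − 367)/367 = 48.86376
11500 = 18300/(1 + 48.86376·e^(−0.256t)) → 1 + 48.86376·e^(−0.256t) = 1.5913
e^(−0.256t) = 0.012101 → t = ln(82.63724)/0.256 = 4.41446/0.256

t ≈ 17.2 days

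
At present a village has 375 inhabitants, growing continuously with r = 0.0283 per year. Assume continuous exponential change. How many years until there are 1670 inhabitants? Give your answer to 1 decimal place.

t ≈ 52.8 years

1670 = 375 · e^(0.0283·t)
t = ln(1670/375) / 0.0283 = ln(4.45333) / 0.0283 = 1.49365 / 0.0283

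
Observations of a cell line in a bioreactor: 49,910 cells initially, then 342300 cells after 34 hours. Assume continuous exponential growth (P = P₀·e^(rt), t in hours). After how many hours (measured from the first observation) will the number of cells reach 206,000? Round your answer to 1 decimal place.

r = ln(342300/49910) / 34 ≈ 0.056631 per hour
t = ln(206000/49910) / r = 1.41765 / 0.056631 ≈ 25.033

t ≈ 25.0 hours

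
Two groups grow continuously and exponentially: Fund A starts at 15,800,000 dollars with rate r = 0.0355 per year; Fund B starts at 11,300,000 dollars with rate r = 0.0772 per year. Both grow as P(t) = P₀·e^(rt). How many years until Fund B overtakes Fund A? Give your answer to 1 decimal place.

t ≈ 8.0 years

15800000·e^(0.0355t) = 11300000·e^(0.0772t)
15800000/11300000 = e^((0.0772 − 0.0355)t) → ln(1.39823) = 0.0417·t
t = 0.33521 / 0.0417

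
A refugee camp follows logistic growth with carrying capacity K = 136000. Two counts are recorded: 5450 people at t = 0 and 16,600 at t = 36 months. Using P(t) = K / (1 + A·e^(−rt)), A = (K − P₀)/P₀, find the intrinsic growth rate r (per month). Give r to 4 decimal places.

r ≈ 0.0334 per month

A = (136000 − 5450)/5450 = 23.95413
16600 = 136000/(1 + 23.95413·e^(−r·36)) → e^(−36r) = (8.19277 − 1)/23.95413 = 0.300273
r = −ln(0.300273)/36 = 1.20306/36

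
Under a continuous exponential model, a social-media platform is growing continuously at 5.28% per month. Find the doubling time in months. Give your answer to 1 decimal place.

doubling time ≈ 13.1 months

doubling time = ln(2) / |r| = 0.69315 / 0.0528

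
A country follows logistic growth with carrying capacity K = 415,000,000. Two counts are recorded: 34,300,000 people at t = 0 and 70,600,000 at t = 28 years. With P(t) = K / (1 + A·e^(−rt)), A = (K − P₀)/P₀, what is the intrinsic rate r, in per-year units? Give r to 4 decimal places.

A = (415000000 − 34300000)/34300000 = 11.09913
70600000 = 415000000/(1 + 11.09913·e^(−r·28)) → e^(−28r) = (5.87819 − 1)/11.09913 = 0.439511
r = −ln(0.439511)/28 = 0.82209/28

r ≈ 0.0294 per year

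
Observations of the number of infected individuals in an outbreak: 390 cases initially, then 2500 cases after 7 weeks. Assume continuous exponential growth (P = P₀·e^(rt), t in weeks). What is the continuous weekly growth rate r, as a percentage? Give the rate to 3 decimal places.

2500 = 390 · e^(r·7)
e^(7r) = 2500/390 = 6.41026
r = ln(6.41026) / 7 = 1.8579 / 7

r ≈ 26.541% per week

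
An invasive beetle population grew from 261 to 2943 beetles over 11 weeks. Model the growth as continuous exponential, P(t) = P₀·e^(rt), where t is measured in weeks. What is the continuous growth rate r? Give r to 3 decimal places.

r ≈ 0.220 per week

2943 = 261 · e^(r·11)
e^(11r) = 2943/261 = 11.27586
r = ln(11.27586) / 11 = 2.42266 / 11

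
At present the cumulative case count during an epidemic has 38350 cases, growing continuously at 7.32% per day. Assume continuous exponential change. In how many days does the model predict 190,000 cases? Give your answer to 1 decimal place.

t ≈ 21.9 days

190000 = 38350 · e^(0.0732·t)
t = ln(190000/38350) / 0.0732 = ln(4.95437) / 0.0732 = 1.60027 / 0.0732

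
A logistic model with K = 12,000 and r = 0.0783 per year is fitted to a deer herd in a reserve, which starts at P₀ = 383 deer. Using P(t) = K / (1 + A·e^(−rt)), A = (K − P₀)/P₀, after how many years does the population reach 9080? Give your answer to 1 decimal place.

A = (12000 − 383)/383 = 30.33159
9080 = 12000/(1 + 30.33159·e^(−0.0783t)) → 1 + 30.33159·e^(−0.0783t) = 1.32159
e^(−0.0783t) = 0.010602 → t = ln(94.31879)/0.0783 = 4.54668/0.0783

t ≈ 58.1 years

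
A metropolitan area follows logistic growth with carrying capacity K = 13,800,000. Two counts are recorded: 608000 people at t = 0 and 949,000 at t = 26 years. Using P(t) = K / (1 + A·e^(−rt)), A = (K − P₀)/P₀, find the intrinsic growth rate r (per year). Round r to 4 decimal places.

r ≈ 0.0181 per year

A = (13800000 − 608000)/608000 = 21.69737
949000 = 13800000/(1 + 21.69737·e^(−r·26)) → e^(−26r) = (14.54162 − 1)/21.69737 = 0.624114
r = −ln(0.624114)/26 = 0.47142/26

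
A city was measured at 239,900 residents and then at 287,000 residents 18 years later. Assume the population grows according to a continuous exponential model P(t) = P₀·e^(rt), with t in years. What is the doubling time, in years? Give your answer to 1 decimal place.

r = ln(287000/239900) / 18 = ln(1.19633) / 18 ≈ 0.009959 per year
doubling time = ln 2 / |r| = 0.69315 / 0.009959

doubling time ≈ 69.6 years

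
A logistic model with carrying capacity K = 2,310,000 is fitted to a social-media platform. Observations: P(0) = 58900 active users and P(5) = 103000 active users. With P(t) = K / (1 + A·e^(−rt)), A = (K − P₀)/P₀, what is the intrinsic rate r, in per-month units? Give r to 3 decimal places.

A = (2310000 − 58900)/58900 = 38.21902
103000 = 2310000/(1 + 38.21902·e^(−r·5)) → e^(−5r) = (22.42718 − 1)/38.21902 = 0.560642
r = −ln(0.560642)/5 = 0.57867/5

r ≈ 0.116 per month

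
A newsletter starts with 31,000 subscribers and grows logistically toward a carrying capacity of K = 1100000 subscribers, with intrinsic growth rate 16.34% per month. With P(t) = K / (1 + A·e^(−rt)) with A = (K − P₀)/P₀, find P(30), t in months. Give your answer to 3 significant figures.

A = (1100000 − 31000)/31000 = 34.48387
P(30) = 1100000 / (1 + 34.48387·e^(−0.1634·30)) = 1100000 / (1 + 34.48387·0.007432)
= 1100000 / 1.25627 ≈ 875605.2

≈ 876,000 subscribers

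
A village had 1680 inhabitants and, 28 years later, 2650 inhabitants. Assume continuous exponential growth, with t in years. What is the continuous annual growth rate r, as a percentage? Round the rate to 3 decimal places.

2650 = 1680 · e^(r·28)
e^(28r) = 2650/1680 = 1.57738
r = ln(1.57738) / 28 = 0.45577 / 28

r ≈ 1.628% per year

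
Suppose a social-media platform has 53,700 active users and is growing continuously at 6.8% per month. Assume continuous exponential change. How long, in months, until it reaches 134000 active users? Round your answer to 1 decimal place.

134000 = 53700 · e^(0.068·t)
t = ln(134000/53700) / 0.068 = ln(2.49534) / 0.068 = 0.91443 / 0.068

t ≈ 13.4 months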